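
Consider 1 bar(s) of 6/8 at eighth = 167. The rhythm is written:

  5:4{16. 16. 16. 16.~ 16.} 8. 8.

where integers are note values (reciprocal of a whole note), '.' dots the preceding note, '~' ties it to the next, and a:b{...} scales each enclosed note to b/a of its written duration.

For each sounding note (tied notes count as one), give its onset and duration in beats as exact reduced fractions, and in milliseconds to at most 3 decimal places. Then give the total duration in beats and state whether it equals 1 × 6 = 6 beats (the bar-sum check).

1) 0.0ms=0b +215.569ms=3/5b
2) 215.569ms=3/5b +215.569ms=3/5b
3) 431.138ms=6/5b +215.569ms=3/5b
4) 646.707ms=9/5b +431.138ms=6/5b
5) 1077.844ms=3b +538.922ms=3/2b
6) 1616.766ms=9/2b +538.922ms=3/2b
Σ=6b of 6 (167bpm 6/8) — PASS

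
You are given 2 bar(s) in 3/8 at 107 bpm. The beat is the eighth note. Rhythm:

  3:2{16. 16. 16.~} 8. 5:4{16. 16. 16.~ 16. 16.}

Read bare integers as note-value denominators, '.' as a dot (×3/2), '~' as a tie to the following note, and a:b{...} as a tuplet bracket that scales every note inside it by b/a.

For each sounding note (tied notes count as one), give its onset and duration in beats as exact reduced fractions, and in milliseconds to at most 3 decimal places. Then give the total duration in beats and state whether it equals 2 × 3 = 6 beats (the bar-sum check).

1) 0.0ms=0b +280.374ms=1/2b
2) 280.374ms=1/2b +280.374ms=1/2b
3) 560.748ms=1b +1121.495ms=2b
4) 1682.243ms=3b +336.449ms=3/5b
5) 2018.692ms=18/5b +336.449ms=3/5b
6) 2355.14ms=21/5b +672.897ms=6/5b
7) 3028.037ms=27/5b +336.449ms=3/5b
Σ=6b of 6 (107bpm 3/8) — PASS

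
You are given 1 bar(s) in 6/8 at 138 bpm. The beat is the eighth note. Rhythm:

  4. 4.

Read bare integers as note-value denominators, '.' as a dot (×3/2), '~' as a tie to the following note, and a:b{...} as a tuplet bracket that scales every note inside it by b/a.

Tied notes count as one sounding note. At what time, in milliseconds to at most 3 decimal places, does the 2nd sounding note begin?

note 2 onset = 3b = 1304.348ms

1. 0.0ms @ 0 + 1304.348ms (3)
2. 1304.348ms @ 3 + 1304.348ms (3)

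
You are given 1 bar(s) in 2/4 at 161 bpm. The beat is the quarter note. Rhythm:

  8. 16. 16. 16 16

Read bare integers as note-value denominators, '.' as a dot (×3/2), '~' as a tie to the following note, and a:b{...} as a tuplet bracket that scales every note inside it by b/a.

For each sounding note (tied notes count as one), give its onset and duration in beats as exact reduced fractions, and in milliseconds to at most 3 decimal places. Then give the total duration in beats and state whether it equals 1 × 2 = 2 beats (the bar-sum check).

1) 0.0ms=0b +279.503ms=3/4b
2) 279.503ms=3/4b +139.752ms=3/8b
3) 419.255ms=9/8b +139.752ms=3/8b
4) 559.006ms=3/2b +93.168ms=1/4b
5) 652.174ms=7/4b +93.168ms=1/4b
Σ=2b of 2 (161bpm 2/4) — PASS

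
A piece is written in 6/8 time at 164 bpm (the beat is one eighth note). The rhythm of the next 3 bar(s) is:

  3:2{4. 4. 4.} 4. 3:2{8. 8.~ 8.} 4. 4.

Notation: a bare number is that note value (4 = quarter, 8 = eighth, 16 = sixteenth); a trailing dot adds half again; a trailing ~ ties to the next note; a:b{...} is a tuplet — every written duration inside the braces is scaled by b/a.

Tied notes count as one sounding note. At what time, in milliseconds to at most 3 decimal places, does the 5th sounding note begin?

note 5 onset = 9b = 3292.683ms

1. 0.0ms @ 0 + 731.707ms (2)
2. 731.707ms @ 2 + 731.707ms (2)
3. 1463.415ms @ 4 + 731.707ms (2)
4. 2195.122ms @ 6 + 1097.561ms (3)
5. 3292.683ms @ 9 + 365.854ms (1)
6. 3658.537ms @ 10 + 731.707ms (2)
7. 4390.244ms @ 12 + 1097.561ms (3)
8. 5487.805ms @ 15 + 1097.561ms (3)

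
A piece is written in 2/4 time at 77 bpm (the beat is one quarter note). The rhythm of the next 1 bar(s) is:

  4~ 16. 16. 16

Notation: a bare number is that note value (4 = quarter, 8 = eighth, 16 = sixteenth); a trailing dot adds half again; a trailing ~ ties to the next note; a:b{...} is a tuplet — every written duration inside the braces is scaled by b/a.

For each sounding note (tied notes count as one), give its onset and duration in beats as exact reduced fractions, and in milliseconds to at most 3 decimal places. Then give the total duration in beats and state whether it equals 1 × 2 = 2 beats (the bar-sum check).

1) 0.0ms=0b +1071.429ms=11/8b
2) 1071.429ms=11/8b +292.208ms=3/8b
3) 1363.636ms=7/4b +194.805ms=1/4b
Σ=2b of 2 (77bpm 2/4) — PASS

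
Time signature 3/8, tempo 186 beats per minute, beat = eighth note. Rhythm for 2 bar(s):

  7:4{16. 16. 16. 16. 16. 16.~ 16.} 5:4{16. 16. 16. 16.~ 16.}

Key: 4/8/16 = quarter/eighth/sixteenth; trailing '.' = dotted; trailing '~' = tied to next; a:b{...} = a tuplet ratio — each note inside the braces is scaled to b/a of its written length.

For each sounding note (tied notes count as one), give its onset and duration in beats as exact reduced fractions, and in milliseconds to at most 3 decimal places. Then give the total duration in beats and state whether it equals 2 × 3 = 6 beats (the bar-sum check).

1) 0.0ms=0b +138.249ms=3/7b
2) 138.249ms=3/7b +138.249ms=3/7b
3) 276.498ms=6/7b +138.249ms=3/7b
4) 414.747ms=9/7b +138.249ms=3/7b
5) 552.995ms=12/7b +138.249ms=3/7b
6) 691.244ms=15/7b +276.498ms=6/7b
7) 967.742ms=3b +193.548ms=3/5b
8) 1161.29ms=18/5b +193.548ms=3/5b
9) 1354.839ms=21/5b +193.548ms=3/5b
10) 1548.387ms=24/5b +387.097ms=6/5b
Σ=6b of 6 (186bpm 3/8) — PASS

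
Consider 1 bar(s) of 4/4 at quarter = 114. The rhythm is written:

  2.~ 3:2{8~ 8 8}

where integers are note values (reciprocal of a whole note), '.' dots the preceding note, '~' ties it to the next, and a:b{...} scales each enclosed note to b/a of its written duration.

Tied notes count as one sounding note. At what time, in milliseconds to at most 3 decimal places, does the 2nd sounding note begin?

note 2 onset = 11/3b = 1929.825ms

1. 0.0ms @ 0 + 1929.825ms (11/3)
2. 1929.825ms @ 11/3 + 175.439ms (1/3)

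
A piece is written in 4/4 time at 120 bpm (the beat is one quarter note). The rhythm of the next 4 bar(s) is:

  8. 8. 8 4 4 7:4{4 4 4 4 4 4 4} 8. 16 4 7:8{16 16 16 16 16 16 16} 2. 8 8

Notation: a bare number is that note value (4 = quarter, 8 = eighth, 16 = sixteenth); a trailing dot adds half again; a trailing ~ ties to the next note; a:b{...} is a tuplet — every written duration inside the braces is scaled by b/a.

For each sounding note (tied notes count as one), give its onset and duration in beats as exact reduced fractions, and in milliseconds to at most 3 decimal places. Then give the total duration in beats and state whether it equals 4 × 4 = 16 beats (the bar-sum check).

1) 0.0ms=0b +375.0ms=3/4b
2) 375.0ms=3/4b +375.0ms=3/4b
3) 750.0ms=3/2b +250.0ms=1/2b
4) 1000.0ms=2b +500.0ms=1b
5) 1500.0ms=3b +500.0ms=1b
6) 2000.0ms=4b +285.714ms=4/7b
7) 2285.714ms=32/7b +285.714ms=4/7b
8) 2571.429ms=36/7b +285.714ms=4/7b
9) 2857.143ms=40/7b +285.714ms=4/7b
10) 3142.857ms=44/7b +285.714ms=4/7b
11) 3428.571ms=48/7b +285.714ms=4/7b
12) 3714.286ms=52/7b +285.714ms=4/7b
13) 4000.0ms=8b +375.0ms=3/4b
14) 4375.0ms=35/4b +125.0ms=1/4b
15) 4500.0ms=9b +500.0ms=1b
16) 5000.0ms=10b +142.857ms=2/7b
17) 5142.857ms=72/7b +142.857ms=2/7b
18) 5285.714ms=74/7b +142.857ms=2/7b
19) 5428.571ms=76/7b +142.857ms=2/7b
20) 5571.429ms=78/7b +142.857ms=2/7b
21) 5714.286ms=80/7b +142.857ms=2/7b
22) 5857.143ms=82/7b +142.857ms=2/7b
23) 6000.0ms=12b +1500.0ms=3b
24) 7500.0ms=15b +250.0ms=1/2b
25) 7750.0ms=31/2b +250.0ms=1/2b
Σ=16b of 16 (120bpm 4/4) — PASS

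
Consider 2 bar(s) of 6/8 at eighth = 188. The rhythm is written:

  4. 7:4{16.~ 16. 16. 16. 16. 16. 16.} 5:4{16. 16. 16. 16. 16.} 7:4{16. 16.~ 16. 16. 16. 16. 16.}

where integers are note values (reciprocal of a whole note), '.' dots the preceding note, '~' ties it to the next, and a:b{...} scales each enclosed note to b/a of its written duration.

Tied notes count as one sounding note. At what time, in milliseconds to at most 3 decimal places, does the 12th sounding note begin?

note 12 onset = 42/5b = 2680.851ms

1. 0.0ms @ 0 + 957.447ms (3)
2. 957.447ms @ 3 + 273.556ms (6/7)
3. 1231.003ms @ 27/7 + 136.778ms (3/7)
4. 1367.781ms @ 30/7 + 136.778ms (3/7)
5. 1504.559ms @ 33/7 + 136.778ms (3/7)
6. 1641.337ms @ 36/7 + 136.778ms (3/7)
7. 1778.116ms @ 39/7 + 136.778ms (3/7)
8. 1914.894ms @ 6 + 191.489ms (3/5)
9. 2106.383ms @ 33/5 + 191.489ms (3/5)
10. 2297.872ms @ 36/5 + 191.489ms (3/5)
11. 2489.362ms @ 39/5 + 191.489ms (3/5)
12. 2680.851ms @ 42/5 + 191.489ms (3/5)
13. 2872.34ms @ 9 + 136.778ms (3/7)
14. 3009.119ms @ 66/7 + 273.556ms (6/7)
15. 3282.675ms @ 72/7 + 136.778ms (3/7)
16. 3419.453ms @ 75/7 + 136.778ms (3/7)
17. 3556.231ms @ 78/7 + 136.778ms (3/7)
18. 3693.009ms @ 81/7 + 136.778ms (3/7)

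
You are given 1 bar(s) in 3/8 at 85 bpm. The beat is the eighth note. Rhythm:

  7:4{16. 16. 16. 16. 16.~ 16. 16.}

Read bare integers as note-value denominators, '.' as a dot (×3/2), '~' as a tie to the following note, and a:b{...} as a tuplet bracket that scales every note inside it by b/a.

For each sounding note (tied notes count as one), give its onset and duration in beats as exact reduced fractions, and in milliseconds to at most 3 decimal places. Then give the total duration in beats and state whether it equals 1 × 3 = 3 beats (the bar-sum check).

1) 0.0ms=0b +302.521ms=3/7b
2) 302.521ms=3/7b +302.521ms=3/7b
3) 605.042ms=6/7b +302.521ms=3/7b
4) 907.563ms=9/7b +302.521ms=3/7b
5) 1210.084ms=12/7b +605.042ms=6/7b
6) 1815.126ms=18/7b +302.521ms=3/7b
Σ=3b of 3 (85bpm 3/8) — PASS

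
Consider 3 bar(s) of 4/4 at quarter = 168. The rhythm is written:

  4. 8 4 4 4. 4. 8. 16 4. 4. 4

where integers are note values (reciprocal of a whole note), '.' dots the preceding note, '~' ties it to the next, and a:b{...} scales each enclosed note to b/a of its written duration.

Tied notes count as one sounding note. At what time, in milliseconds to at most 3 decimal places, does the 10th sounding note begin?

note 10 onset = 19/2b = 3392.857ms

1. 0.0ms @ 0 + 535.714ms (3/2)
2. 535.714ms @ 3/2 + 178.571ms (1/2)
3. 714.286ms @ 2 + 357.143ms (1)
4. 1071.429ms @ 3 + 357.143ms (1)
5. 1428.571ms @ 4 + 535.714ms (3/2)
6. 1964.286ms @ 11/2 + 535.714ms (3/2)
7. 2500.0ms @ 7 + 267.857ms (3/4)
8. 2767.857ms @ 31/4 + 89.286ms (1/4)
9. 2857.143ms @ 8 + 535.714ms (3/2)
10. 3392.857ms @ 19/2 + 535.714ms (3/2)
11. 3928.571ms @ 11 + 357.143ms (1)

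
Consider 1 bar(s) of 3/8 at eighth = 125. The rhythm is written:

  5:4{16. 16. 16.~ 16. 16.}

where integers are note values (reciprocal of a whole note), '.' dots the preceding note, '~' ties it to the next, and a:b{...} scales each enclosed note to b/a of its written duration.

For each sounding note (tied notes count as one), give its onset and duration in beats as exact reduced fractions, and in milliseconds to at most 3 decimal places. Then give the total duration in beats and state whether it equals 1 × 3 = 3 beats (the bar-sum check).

1) 0.0ms=0b +288.0ms=3/5b
2) 288.0ms=3/5b +288.0ms=3/5b
3) 576.0ms=6/5b +576.0ms=6/5b
4) 1152.0ms=12/5b +288.0ms=3/5b
Σ=3b of 3 (125bpm 3/8) — PASS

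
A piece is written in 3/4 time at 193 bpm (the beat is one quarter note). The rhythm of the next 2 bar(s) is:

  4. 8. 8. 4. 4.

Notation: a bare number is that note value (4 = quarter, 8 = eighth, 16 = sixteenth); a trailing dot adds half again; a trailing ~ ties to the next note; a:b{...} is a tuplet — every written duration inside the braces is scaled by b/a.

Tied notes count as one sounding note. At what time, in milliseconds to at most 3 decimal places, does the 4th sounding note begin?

note 4 onset = 3b = 932.642ms

1. 0.0ms @ 0 + 466.321ms (3/2)
2. 466.321ms @ 3/2 + 233.161ms (3/4)
3. 699.482ms @ 9/4 + 233.161ms (3/4)
4. 932.642ms @ 3 + 466.321ms (3/2)
5. 1398.964ms @ 9/2 + 466.321ms (3/2)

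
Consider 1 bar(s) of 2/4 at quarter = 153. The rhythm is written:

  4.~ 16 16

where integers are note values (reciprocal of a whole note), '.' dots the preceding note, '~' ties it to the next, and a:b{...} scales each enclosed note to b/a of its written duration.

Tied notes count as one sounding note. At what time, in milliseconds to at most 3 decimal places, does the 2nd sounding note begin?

1. 0.0ms @ 0 + 686.275ms (7/4)
2. 686.275ms @ 7/4 + 98.039ms (1/4)

note 2 onset = 7/4b = 686.275ms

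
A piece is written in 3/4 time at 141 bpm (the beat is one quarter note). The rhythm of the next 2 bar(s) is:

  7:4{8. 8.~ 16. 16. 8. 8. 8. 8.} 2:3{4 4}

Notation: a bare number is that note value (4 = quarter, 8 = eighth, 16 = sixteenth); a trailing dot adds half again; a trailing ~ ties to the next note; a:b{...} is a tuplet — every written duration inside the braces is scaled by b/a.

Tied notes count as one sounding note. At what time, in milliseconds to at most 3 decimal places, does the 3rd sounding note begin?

note 3 onset = 15/14b = 455.927ms

1. 0.0ms @ 0 + 182.371ms (3/7)
2. 182.371ms @ 3/7 + 273.556ms (9/14)
3. 455.927ms @ 15/14 + 91.185ms (3/14)
4. 547.112ms @ 9/7 + 182.371ms (3/7)
5. 729.483ms @ 12/7 + 182.371ms (3/7)
6. 911.854ms @ 15/7 + 182.371ms (3/7)
7. 1094.225ms @ 18/7 + 182.371ms (3/7)
8. 1276.596ms @ 3 + 638.298ms (3/2)
9. 1914.894ms @ 9/2 + 638.298ms (3/2)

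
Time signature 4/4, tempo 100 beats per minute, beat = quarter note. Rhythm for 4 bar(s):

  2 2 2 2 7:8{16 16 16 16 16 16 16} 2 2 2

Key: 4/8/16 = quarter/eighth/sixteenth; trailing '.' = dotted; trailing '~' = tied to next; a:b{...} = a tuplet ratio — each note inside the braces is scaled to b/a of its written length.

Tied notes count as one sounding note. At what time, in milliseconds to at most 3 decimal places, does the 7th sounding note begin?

note 7 onset = 60/7b = 5142.857ms

1. 0.0ms @ 0 + 1200.0ms (2)
2. 1200.0ms @ 2 + 1200.0ms (2)
3. 2400.0ms @ 4 + 1200.0ms (2)
4. 3600.0ms @ 6 + 1200.0ms (2)
5. 4800.0ms @ 8 + 171.429ms (2/7)
6. 4971.429ms @ 58/7 + 171.429ms (2/7)
7. 5142.857ms @ 60/7 + 171.429ms (2/7)
8. 5314.286ms @ 62/7 + 171.429ms (2/7)
9. 5485.714ms @ 64/7 + 171.429ms (2/7)
10. 5657.143ms @ 66/7 + 171.429ms (2/7)
11. 5828.571ms @ 68/7 + 171.429ms (2/7)
12. 6000.0ms @ 10 + 1200.0ms (2)
13. 7200.0ms @ 12 + 1200.0ms (2)
14. 8400.0ms @ 14 + 1200.0ms (2)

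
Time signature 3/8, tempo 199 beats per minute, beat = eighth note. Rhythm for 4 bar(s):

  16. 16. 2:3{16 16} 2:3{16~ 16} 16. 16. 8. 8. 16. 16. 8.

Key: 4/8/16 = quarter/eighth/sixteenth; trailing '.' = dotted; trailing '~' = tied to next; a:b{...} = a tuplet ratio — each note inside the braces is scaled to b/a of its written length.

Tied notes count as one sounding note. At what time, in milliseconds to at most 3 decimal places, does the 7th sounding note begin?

note 7 onset = 21/4b = 1582.915ms

1. 0.0ms @ 0 + 226.131ms (3/4)
2. 226.131ms @ 3/4 + 226.131ms (3/4)
3. 452.261ms @ 3/2 + 226.131ms (3/4)
4. 678.392ms @ 9/4 + 226.131ms (3/4)
5. 904.523ms @ 3 + 452.261ms (3/2)
6. 1356.784ms @ 9/2 + 226.131ms (3/4)
7. 1582.915ms @ 21/4 + 226.131ms (3/4)
8. 1809.045ms @ 6 + 452.261ms (3/2)
9. 2261.307ms @ 15/2 + 452.261ms (3/2)
10. 2713.568ms @ 9 + 226.131ms (3/4)
11. 2939.698ms @ 39/4 + 226.131ms (3/4)
12. 3165.829ms @ 21/2 + 452.261ms (3/2)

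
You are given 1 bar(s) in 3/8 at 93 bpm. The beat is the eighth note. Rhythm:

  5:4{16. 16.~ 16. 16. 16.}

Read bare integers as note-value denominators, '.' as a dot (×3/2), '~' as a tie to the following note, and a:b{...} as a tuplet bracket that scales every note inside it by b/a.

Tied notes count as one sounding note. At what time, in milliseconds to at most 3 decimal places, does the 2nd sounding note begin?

note 2 onset = 3/5b = 387.097ms

1. 0.0ms @ 0 + 387.097ms (3/5)
2. 387.097ms @ 3/5 + 774.194ms (6/5)
3. 1161.29ms @ 9/5 + 387.097ms (3/5)
4. 1548.387ms @ 12/5 + 387.097ms (3/5)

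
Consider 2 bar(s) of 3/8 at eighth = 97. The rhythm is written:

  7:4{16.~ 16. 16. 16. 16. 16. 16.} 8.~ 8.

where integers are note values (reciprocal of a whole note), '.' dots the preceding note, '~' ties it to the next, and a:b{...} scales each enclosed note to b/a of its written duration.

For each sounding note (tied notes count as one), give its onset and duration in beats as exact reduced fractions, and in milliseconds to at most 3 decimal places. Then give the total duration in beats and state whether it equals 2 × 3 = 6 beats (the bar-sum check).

1) 0.0ms=0b +530.191ms=6/7b
2) 530.191ms=6/7b +265.096ms=3/7b
3) 795.287ms=9/7b +265.096ms=3/7b
4) 1060.383ms=12/7b +265.096ms=3/7b
5) 1325.479ms=15/7b +265.096ms=3/7b
6) 1590.574ms=18/7b +265.096ms=3/7b
7) 1855.67ms=3b +1855.67ms=3b
Σ=6b of 6 (97bpm 3/8) — PASS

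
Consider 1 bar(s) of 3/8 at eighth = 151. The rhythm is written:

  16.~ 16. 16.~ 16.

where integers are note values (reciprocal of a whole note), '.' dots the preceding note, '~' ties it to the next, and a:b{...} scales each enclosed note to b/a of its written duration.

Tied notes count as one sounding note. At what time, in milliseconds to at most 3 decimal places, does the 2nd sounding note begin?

note 2 onset = 3/2b = 596.026ms

1. 0.0ms @ 0 + 596.026ms (3/2)
2. 596.026ms @ 3/2 + 596.026ms (3/2)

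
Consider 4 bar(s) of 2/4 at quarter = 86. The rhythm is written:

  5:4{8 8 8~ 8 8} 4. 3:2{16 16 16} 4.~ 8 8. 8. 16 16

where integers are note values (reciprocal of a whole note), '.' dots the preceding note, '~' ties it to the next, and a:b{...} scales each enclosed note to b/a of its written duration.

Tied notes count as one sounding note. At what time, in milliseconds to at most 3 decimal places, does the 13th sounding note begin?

1. 0.0ms @ 0 + 279.07ms (2/5)
2. 279.07ms @ 2/5 + 279.07ms (2/5)
3. 558.14ms @ 4/5 + 558.14ms (4/5)
4. 1116.279ms @ 8/5 + 279.07ms (2/5)
5. 1395.349ms @ 2 + 1046.512ms (3/2)
6. 2441.86ms @ 7/2 + 116.279ms (1/6)
7. 2558.14ms @ 11/3 + 116.279ms (1/6)
8. 2674.419ms @ 23/6 + 116.279ms (1/6)
9. 2790.698ms @ 4 + 1395.349ms (2)
10. 4186.047ms @ 6 + 523.256ms (3/4)
11. 4709.302ms @ 27/4 + 523.256ms (3/4)
12. 5232.558ms @ 15/2 + 174.419ms (1/4)
13. 5406.977ms @ 31/4 + 174.419ms (1/4)

note 13 onset = 31/4b = 5406.977ms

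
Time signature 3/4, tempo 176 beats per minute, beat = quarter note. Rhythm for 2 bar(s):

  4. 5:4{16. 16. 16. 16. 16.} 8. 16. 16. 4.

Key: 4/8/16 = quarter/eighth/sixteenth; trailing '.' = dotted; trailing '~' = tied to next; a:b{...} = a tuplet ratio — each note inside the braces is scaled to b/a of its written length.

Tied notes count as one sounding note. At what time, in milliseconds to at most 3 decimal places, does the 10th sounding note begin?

note 10 onset = 9/2b = 1534.091ms

1. 0.0ms @ 0 + 511.364ms (3/2)
2. 511.364ms @ 3/2 + 102.273ms (3/10)
3. 613.636ms @ 9/5 + 102.273ms (3/10)
4. 715.909ms @ 21/10 + 102.273ms (3/10)
5. 818.182ms @ 12/5 + 102.273ms (3/10)
6. 920.455ms @ 27/10 + 102.273ms (3/10)
7. 1022.727ms @ 3 + 255.682ms (3/4)
8. 1278.409ms @ 15/4 + 127.841ms (3/8)
9. 1406.25ms @ 33/8 + 127.841ms (3/8)
10. 1534.091ms @ 9/2 + 511.364ms (3/2)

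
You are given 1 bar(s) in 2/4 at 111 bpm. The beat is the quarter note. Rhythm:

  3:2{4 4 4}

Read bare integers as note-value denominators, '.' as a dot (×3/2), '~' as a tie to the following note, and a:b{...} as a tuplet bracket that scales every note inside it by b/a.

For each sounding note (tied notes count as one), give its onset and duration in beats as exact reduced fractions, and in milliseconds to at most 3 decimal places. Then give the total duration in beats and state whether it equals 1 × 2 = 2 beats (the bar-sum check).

1) 0.0ms=0b +360.36ms=2/3b
2) 360.36ms=2/3b +360.36ms=2/3b
3) 720.721ms=4/3b +360.36ms=2/3b
Σ=2b of 2 (111bpm 2/4) — PASS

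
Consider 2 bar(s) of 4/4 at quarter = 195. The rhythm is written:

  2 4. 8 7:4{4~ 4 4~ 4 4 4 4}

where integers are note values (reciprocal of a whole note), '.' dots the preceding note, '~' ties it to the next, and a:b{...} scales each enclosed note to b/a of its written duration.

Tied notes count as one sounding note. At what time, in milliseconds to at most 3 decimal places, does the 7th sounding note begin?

note 7 onset = 48/7b = 2109.89ms

1. 0.0ms @ 0 + 615.385ms (2)
2. 615.385ms @ 2 + 461.538ms (3/2)
3. 1076.923ms @ 7/2 + 153.846ms (1/2)
4. 1230.769ms @ 4 + 351.648ms (8/7)
5. 1582.418ms @ 36/7 + 351.648ms (8/7)
6. 1934.066ms @ 44/7 + 175.824ms (4/7)
7. 2109.89ms @ 48/7 + 175.824ms (4/7)
8. 2285.714ms @ 52/7 + 175.824ms (4/7)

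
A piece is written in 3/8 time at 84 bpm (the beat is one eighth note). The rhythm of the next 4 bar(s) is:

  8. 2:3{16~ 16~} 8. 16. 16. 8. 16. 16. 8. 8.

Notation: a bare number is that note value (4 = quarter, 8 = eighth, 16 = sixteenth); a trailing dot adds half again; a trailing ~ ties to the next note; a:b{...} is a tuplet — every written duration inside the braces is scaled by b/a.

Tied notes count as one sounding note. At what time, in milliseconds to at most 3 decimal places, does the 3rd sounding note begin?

note 3 onset = 9/2b = 3214.286ms

1. 0.0ms @ 0 + 1071.429ms (3/2)
2. 1071.429ms @ 3/2 + 2142.857ms (3)
3. 3214.286ms @ 9/2 + 535.714ms (3/4)
4. 3750.0ms @ 21/4 + 535.714ms (3/4)
5. 4285.714ms @ 6 + 1071.429ms (3/2)
6. 5357.143ms @ 15/2 + 535.714ms (3/4)
7. 5892.857ms @ 33/4 + 535.714ms (3/4)
8. 6428.571ms @ 9 + 1071.429ms (3/2)
9. 7500.0ms @ 21/2 + 1071.429ms (3/2)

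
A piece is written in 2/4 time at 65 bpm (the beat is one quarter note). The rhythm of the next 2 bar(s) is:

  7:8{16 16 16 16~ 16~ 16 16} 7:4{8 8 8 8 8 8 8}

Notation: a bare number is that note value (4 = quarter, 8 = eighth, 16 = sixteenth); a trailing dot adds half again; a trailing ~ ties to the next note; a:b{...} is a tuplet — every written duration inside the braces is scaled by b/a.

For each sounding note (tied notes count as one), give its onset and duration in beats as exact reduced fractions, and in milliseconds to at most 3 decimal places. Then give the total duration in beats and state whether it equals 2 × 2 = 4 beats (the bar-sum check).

1) 0.0ms=0b +263.736ms=2/7b
2) 263.736ms=2/7b +263.736ms=2/7b
3) 527.473ms=4/7b +263.736ms=2/7b
4) 791.209ms=6/7b +791.209ms=6/7b
5) 1582.418ms=12/7b +263.736ms=2/7b
6) 1846.154ms=2b +263.736ms=2/7b
7) 2109.89ms=16/7b +263.736ms=2/7b
8) 2373.626ms=18/7b +263.736ms=2/7b
9) 2637.363ms=20/7b +263.736ms=2/7b
10) 2901.099ms=22/7b +263.736ms=2/7b
11) 3164.835ms=24/7b +263.736ms=2/7b
12) 3428.571ms=26/7b +263.736ms=2/7b
Σ=4b of 4 (65bpm 2/4) — PASS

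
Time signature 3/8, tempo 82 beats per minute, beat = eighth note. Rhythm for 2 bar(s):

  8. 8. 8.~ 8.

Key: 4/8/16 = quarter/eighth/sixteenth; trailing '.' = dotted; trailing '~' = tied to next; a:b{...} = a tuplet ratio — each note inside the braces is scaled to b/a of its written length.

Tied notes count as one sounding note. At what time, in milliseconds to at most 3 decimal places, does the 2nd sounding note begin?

note 2 onset = 3/2b = 1097.561ms

1. 0.0ms @ 0 + 1097.561ms (3/2)
2. 1097.561ms @ 3/2 + 1097.561ms (3/2)
3. 2195.122ms @ 3 + 2195.122ms (3)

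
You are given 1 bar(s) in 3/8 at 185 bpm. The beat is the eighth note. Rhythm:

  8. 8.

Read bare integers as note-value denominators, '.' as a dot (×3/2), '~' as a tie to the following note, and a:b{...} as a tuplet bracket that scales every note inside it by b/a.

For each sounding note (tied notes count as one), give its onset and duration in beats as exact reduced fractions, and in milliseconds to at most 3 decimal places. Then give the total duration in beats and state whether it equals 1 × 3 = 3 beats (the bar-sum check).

1) 0.0ms=0b +486.486ms=3/2b
2) 486.486ms=3/2b +486.486ms=3/2b
Σ=3b of 3 (185bpm 3/8) — PASS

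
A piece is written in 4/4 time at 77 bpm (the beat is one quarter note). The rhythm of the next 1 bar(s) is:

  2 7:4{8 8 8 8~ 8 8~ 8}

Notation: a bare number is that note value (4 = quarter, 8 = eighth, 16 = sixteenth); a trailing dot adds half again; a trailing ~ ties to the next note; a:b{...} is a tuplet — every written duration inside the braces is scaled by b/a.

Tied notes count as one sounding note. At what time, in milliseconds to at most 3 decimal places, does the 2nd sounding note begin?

1. 0.0ms @ 0 + 1558.442ms (2)
2. 1558.442ms @ 2 + 222.635ms (2/7)
3. 1781.076ms @ 16/7 + 222.635ms (2/7)
4. 2003.711ms @ 18/7 + 222.635ms (2/7)
5. 2226.345ms @ 20/7 + 445.269ms (4/7)
6. 2671.614ms @ 24/7 + 445.269ms (4/7)

note 2 onset = 2b = 1558.442ms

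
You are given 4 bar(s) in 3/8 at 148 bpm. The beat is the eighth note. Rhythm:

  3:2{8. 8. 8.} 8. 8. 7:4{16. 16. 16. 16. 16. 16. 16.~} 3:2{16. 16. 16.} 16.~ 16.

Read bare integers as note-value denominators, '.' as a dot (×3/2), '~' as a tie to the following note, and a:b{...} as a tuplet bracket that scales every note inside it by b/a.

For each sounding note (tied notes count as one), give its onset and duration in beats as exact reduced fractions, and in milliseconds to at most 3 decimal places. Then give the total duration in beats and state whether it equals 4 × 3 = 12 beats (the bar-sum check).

1) 0.0ms=0b +405.405ms=1b
2) 405.405ms=1b +405.405ms=1b
3) 810.811ms=2b +405.405ms=1b
4) 1216.216ms=3b +608.108ms=3/2b
5) 1824.324ms=9/2b +608.108ms=3/2b
6) 2432.432ms=6b +173.745ms=3/7b
7) 2606.178ms=45/7b +173.745ms=3/7b
8) 2779.923ms=48/7b +173.745ms=3/7b
9) 2953.668ms=51/7b +173.745ms=3/7b
10) 3127.413ms=54/7b +173.745ms=3/7b
11) 3301.158ms=57/7b +173.745ms=3/7b
12) 3474.903ms=60/7b +376.448ms=13/14b
13) 3851.351ms=19/2b +202.703ms=1/2b
14) 4054.054ms=10b +202.703ms=1/2b
15) 4256.757ms=21/2b +608.108ms=3/2b
Σ=12b of 12 (148bpm 3/8) — PASS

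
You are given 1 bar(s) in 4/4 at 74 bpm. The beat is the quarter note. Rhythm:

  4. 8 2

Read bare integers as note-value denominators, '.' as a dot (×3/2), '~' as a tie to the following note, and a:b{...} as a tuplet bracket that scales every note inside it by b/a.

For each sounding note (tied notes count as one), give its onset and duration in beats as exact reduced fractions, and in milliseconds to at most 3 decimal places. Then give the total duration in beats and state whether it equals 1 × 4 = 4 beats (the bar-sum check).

1) 0.0ms=0b +1216.216ms=3/2b
2) 1216.216ms=3/2b +405.405ms=1/2b
3) 1621.622ms=2b +1621.622ms=2b
Σ=4b of 4 (74bpm 4/4) — PASS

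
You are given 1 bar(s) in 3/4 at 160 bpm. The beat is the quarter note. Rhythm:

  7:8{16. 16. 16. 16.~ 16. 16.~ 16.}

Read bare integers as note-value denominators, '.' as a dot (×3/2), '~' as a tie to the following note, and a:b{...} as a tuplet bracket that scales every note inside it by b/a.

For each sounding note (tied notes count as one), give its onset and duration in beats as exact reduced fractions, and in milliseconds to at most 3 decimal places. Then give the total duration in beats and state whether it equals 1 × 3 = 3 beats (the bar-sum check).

1) 0.0ms=0b +160.714ms=3/7b
2) 160.714ms=3/7b +160.714ms=3/7b
3) 321.429ms=6/7b +160.714ms=3/7b
4) 482.143ms=9/7b +321.429ms=6/7b
5) 803.571ms=15/7b +321.429ms=6/7b
Σ=3b of 3 (160bpm 3/4) — PASS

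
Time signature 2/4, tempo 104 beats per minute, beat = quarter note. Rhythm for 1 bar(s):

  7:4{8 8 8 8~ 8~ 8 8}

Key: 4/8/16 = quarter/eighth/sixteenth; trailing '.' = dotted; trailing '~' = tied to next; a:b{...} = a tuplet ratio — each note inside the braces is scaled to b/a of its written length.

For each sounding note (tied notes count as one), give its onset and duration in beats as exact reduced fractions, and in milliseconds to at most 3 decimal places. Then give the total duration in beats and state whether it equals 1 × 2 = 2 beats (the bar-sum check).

1) 0.0ms=0b +164.835ms=2/7b
2) 164.835ms=2/7b +164.835ms=2/7b
3) 329.67ms=4/7b +164.835ms=2/7b
4) 494.505ms=6/7b +494.505ms=6/7b
5) 989.011ms=12/7b +164.835ms=2/7b
Σ=2b of 2 (104bpm 2/4) — PASS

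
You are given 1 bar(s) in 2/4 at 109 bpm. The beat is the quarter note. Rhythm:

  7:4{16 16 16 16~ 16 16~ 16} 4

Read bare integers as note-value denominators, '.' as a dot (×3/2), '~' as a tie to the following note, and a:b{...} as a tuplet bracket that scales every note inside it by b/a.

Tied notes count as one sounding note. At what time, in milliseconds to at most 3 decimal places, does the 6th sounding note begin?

note 6 onset = 1b = 550.459ms

1. 0.0ms @ 0 + 78.637ms (1/7)
2. 78.637ms @ 1/7 + 78.637ms (1/7)
3. 157.274ms @ 2/7 + 78.637ms (1/7)
4. 235.911ms @ 3/7 + 157.274ms (2/7)
5. 393.185ms @ 5/7 + 157.274ms (2/7)
6. 550.459ms @ 1 + 550.459ms (1)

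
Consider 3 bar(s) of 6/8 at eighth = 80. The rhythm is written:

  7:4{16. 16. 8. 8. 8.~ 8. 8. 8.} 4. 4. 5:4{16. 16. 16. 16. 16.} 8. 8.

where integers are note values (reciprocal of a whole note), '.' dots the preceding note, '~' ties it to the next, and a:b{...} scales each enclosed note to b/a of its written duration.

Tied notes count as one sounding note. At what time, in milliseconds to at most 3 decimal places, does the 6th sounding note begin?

1. 0.0ms @ 0 + 321.429ms (3/7)
2. 321.429ms @ 3/7 + 321.429ms (3/7)
3. 642.857ms @ 6/7 + 642.857ms (6/7)
4. 1285.714ms @ 12/7 + 642.857ms (6/7)
5. 1928.571ms @ 18/7 + 1285.714ms (12/7)
6. 3214.286ms @ 30/7 + 642.857ms (6/7)
7. 3857.143ms @ 36/7 + 642.857ms (6/7)
8. 4500.0ms @ 6 + 2250.0ms (3)
9. 6750.0ms @ 9 + 2250.0ms (3)
10. 9000.0ms @ 12 + 450.0ms (3/5)
11. 9450.0ms @ 63/5 + 450.0ms (3/5)
12. 9900.0ms @ 66/5 + 450.0ms (3/5)
13. 10350.0ms @ 69/5 + 450.0ms (3/5)
14. 10800.0ms @ 72/5 + 450.0ms (3/5)
15. 11250.0ms @ 15 + 1125.0ms (3/2)
16. 12375.0ms @ 33/2 + 1125.0ms (3/2)

note 6 onset = 30/7b = 3214.286ms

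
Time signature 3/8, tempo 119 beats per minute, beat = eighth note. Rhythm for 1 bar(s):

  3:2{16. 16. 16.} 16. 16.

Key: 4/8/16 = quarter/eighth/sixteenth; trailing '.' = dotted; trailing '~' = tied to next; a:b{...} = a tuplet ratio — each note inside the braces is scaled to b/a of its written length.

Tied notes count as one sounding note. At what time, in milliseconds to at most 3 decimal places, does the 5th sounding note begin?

note 5 onset = 9/4b = 1134.454ms

1. 0.0ms @ 0 + 252.101ms (1/2)
2. 252.101ms @ 1/2 + 252.101ms (1/2)
3. 504.202ms @ 1 + 252.101ms (1/2)
4. 756.303ms @ 3/2 + 378.151ms (3/4)
5. 1134.454ms @ 9/4 + 378.151ms (3/4)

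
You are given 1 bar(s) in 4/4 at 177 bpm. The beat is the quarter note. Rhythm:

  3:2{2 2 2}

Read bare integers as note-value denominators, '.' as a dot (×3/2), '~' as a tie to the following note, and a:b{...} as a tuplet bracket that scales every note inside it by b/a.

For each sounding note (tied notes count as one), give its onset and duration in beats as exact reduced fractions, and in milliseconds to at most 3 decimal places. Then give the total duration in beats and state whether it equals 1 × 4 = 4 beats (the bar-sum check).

1) 0.0ms=0b +451.977ms=4/3b
2) 451.977ms=4/3b +451.977ms=4/3b
3) 903.955ms=8/3b +451.977ms=4/3b
Σ=4b of 4 (177bpm 4/4) — PASS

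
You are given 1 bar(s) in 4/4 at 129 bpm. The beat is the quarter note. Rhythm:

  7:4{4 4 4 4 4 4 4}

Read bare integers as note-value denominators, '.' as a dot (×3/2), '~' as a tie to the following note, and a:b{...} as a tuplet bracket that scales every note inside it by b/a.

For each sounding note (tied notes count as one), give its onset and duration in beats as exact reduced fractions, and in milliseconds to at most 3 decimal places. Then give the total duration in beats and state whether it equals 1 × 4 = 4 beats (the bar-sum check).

1) 0.0ms=0b +265.781ms=4/7b
2) 265.781ms=4/7b +265.781ms=4/7b
3) 531.561ms=8/7b +265.781ms=4/7b
4) 797.342ms=12/7b +265.781ms=4/7b
5) 1063.123ms=16/7b +265.781ms=4/7b
6) 1328.904ms=20/7b +265.781ms=4/7b
7) 1594.684ms=24/7b +265.781ms=4/7b
Σ=4b of 4 (129bpm 4/4) — PASS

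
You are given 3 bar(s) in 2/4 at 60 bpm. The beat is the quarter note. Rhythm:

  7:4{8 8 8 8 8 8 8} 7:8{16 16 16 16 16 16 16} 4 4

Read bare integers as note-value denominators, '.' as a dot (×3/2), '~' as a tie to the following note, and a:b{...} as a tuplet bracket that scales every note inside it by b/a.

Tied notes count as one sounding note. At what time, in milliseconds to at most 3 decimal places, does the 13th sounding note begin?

note 13 onset = 24/7b = 3428.571ms

1. 0.0ms @ 0 + 285.714ms (2/7)
2. 285.714ms @ 2/7 + 285.714ms (2/7)
3. 571.429ms @ 4/7 + 285.714ms (2/7)
4. 857.143ms @ 6/7 + 285.714ms (2/7)
5. 1142.857ms @ 8/7 + 285.714ms (2/7)
6. 1428.571ms @ 10/7 + 285.714ms (2/7)
7. 1714.286ms @ 12/7 + 285.714ms (2/7)
8. 2000.0ms @ 2 + 285.714ms (2/7)
9. 2285.714ms @ 16/7 + 285.714ms (2/7)
10. 2571.429ms @ 18/7 + 285.714ms (2/7)
11. 2857.143ms @ 20/7 + 285.714ms (2/7)
12. 3142.857ms @ 22/7 + 285.714ms (2/7)
13. 3428.571ms @ 24/7 + 285.714ms (2/7)
14. 3714.286ms @ 26/7 + 285.714ms (2/7)
15. 4000.0ms @ 4 + 1000.0ms (1)
16. 5000.0ms @ 5 + 1000.0ms (1)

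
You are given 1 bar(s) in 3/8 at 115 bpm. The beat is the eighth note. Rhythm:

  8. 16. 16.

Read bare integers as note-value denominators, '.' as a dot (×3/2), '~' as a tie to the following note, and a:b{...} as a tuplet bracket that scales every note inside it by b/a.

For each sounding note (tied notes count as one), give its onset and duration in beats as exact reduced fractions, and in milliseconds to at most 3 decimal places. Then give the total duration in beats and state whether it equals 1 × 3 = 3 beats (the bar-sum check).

1) 0.0ms=0b +782.609ms=3/2b
2) 782.609ms=3/2b +391.304ms=3/4b
3) 1173.913ms=9/4b +391.304ms=3/4b
Σ=3b of 3 (115bpm 3/8) — PASS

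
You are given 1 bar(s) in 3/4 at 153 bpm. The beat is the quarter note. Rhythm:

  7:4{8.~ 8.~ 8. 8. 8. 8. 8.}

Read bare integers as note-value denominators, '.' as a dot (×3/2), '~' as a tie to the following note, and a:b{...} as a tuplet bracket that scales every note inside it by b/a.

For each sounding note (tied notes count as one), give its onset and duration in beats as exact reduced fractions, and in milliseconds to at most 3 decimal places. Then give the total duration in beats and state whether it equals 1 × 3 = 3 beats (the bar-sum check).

1) 0.0ms=0b +504.202ms=9/7b
2) 504.202ms=9/7b +168.067ms=3/7b
3) 672.269ms=12/7b +168.067ms=3/7b
4) 840.336ms=15/7b +168.067ms=3/7b
5) 1008.403ms=18/7b +168.067ms=3/7b
Σ=3b of 3 (153bpm 3/4) — PASS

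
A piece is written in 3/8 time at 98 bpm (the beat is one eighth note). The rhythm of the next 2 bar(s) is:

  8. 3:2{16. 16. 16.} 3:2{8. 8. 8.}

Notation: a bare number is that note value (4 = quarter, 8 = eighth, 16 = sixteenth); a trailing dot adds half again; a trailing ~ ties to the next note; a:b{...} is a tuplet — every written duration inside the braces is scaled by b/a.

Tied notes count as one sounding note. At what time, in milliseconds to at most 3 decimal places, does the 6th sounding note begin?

note 6 onset = 4b = 2448.98ms

1. 0.0ms @ 0 + 918.367ms (3/2)
2. 918.367ms @ 3/2 + 306.122ms (1/2)
3. 1224.49ms @ 2 + 306.122ms (1/2)
4. 1530.612ms @ 5/2 + 306.122ms (1/2)
5. 1836.735ms @ 3 + 612.245ms (1)
6. 2448.98ms @ 4 + 612.245ms (1)
7. 3061.224ms @ 5 + 612.245ms (1)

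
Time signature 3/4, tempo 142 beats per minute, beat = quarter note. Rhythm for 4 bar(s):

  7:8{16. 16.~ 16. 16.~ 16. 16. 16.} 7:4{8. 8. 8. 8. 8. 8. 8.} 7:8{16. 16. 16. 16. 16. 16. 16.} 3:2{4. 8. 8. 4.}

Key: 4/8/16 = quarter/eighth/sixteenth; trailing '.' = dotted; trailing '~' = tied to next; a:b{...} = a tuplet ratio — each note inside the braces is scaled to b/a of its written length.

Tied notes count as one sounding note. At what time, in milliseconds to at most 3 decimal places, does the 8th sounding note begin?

note 8 onset = 27/7b = 1629.779ms

1. 0.0ms @ 0 + 181.087ms (3/7)
2. 181.087ms @ 3/7 + 362.173ms (6/7)
3. 543.26ms @ 9/7 + 362.173ms (6/7)
4. 905.433ms @ 15/7 + 181.087ms (3/7)
5. 1086.519ms @ 18/7 + 181.087ms (3/7)
6. 1267.606ms @ 3 + 181.087ms (3/7)
7. 1448.692ms @ 24/7 + 181.087ms (3/7)
8. 1629.779ms @ 27/7 + 181.087ms (3/7)
9. 1810.865ms @ 30/7 + 181.087ms (3/7)
10. 1991.952ms @ 33/7 + 181.087ms (3/7)
11. 2173.038ms @ 36/7 + 181.087ms (3/7)
12. 2354.125ms @ 39/7 + 181.087ms (3/7)
13. 2535.211ms @ 6 + 181.087ms (3/7)
14. 2716.298ms @ 45/7 + 181.087ms (3/7)
15. 2897.384ms @ 48/7 + 181.087ms (3/7)
16. 3078.471ms @ 51/7 + 181.087ms (3/7)
17. 3259.557ms @ 54/7 + 181.087ms (3/7)
18. 3440.644ms @ 57/7 + 181.087ms (3/7)
19. 3621.73ms @ 60/7 + 181.087ms (3/7)
20. 3802.817ms @ 9 + 422.535ms (1)
21. 4225.352ms @ 10 + 211.268ms (1/2)
22. 4436.62ms @ 21/2 + 211.268ms (1/2)
23. 4647.887ms @ 11 + 422.535ms (1)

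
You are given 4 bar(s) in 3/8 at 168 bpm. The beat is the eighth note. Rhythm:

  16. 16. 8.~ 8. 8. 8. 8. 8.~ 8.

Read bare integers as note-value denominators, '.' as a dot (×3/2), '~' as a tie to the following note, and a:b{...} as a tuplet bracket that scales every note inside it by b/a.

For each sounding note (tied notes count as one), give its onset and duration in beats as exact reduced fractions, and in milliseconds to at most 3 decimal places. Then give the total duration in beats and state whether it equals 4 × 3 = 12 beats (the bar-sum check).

1) 0.0ms=0b +267.857ms=3/4b
2) 267.857ms=3/4b +267.857ms=3/4b
3) 535.714ms=3/2b +1071.429ms=3b
4) 1607.143ms=9/2b +535.714ms=3/2b
5) 2142.857ms=6b +535.714ms=3/2b
6) 2678.571ms=15/2b +535.714ms=3/2b
7) 3214.286ms=9b +1071.429ms=3b
Σ=12b of 12 (168bpm 3/8) — PASS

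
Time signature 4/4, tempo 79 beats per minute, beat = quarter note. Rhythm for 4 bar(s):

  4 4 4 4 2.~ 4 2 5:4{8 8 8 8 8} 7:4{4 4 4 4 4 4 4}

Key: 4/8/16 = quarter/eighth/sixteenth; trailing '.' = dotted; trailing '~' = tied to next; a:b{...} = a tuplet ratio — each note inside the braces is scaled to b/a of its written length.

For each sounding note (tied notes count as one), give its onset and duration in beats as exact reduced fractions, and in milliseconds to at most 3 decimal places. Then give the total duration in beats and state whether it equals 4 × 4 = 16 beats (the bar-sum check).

1) 0.0ms=0b +759.494ms=1b
2) 759.494ms=1b +759.494ms=1b
3) 1518.987ms=2b +759.494ms=1b
4) 2278.481ms=3b +759.494ms=1b
5) 3037.975ms=4b +3037.975ms=4b
6) 6075.949ms=8b +1518.987ms=2b
7) 7594.937ms=10b +303.797ms=2/5b
8) 7898.734ms=52/5b +303.797ms=2/5b
9) 8202.532ms=54/5b +303.797ms=2/5b
10) 8506.329ms=56/5b +303.797ms=2/5b
11) 8810.127ms=58/5b +303.797ms=2/5b
12) 9113.924ms=12b +433.996ms=4/7b
13) 9547.92ms=88/7b +433.996ms=4/7b
14) 9981.917ms=92/7b +433.996ms=4/7b
15) 10415.913ms=96/7b +433.996ms=4/7b
16) 10849.91ms=100/7b +433.996ms=4/7b
17) 11283.906ms=104/7b +433.996ms=4/7b
18) 11717.902ms=108/7b +433.996ms=4/7b
Σ=16b of 16 (79bpm 4/4) — PASS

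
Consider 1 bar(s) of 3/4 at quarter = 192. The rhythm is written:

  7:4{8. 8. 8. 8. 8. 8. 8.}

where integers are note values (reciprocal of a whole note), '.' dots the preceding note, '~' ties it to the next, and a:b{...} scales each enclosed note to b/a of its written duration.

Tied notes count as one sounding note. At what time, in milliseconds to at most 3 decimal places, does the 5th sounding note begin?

1. 0.0ms @ 0 + 133.929ms (3/7)
2. 133.929ms @ 3/7 + 133.929ms (3/7)
3. 267.857ms @ 6/7 + 133.929ms (3/7)
4. 401.786ms @ 9/7 + 133.929ms (3/7)
5. 535.714ms @ 12/7 + 133.929ms (3/7)
6. 669.643ms @ 15/7 + 133.929ms (3/7)
7. 803.571ms @ 18/7 + 133.929ms (3/7)

note 5 onset = 12/7b = 535.714ms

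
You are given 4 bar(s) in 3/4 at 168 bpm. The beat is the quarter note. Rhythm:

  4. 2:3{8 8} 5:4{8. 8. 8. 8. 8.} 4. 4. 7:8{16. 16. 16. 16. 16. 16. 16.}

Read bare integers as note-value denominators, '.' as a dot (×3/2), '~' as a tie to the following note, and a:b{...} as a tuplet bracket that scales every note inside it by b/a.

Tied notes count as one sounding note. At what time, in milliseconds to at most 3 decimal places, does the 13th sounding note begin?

1. 0.0ms @ 0 + 535.714ms (3/2)
2. 535.714ms @ 3/2 + 267.857ms (3/4)
3. 803.571ms @ 9/4 + 267.857ms (3/4)
4. 1071.429ms @ 3 + 214.286ms (3/5)
5. 1285.714ms @ 18/5 + 214.286ms (3/5)
6. 1500.0ms @ 21/5 + 214.286ms (3/5)
7. 1714.286ms @ 24/5 + 214.286ms (3/5)
8. 1928.571ms @ 27/5 + 214.286ms (3/5)
9. 2142.857ms @ 6 + 535.714ms (3/2)
10. 2678.571ms @ 15/2 + 535.714ms (3/2)
11. 3214.286ms @ 9 + 153.061ms (3/7)
12. 3367.347ms @ 66/7 + 153.061ms (3/7)
13. 3520.408ms @ 69/7 + 153.061ms (3/7)
14. 3673.469ms @ 72/7 + 153.061ms (3/7)
15. 3826.531ms @ 75/7 + 153.061ms (3/7)
16. 3979.592ms @ 78/7 + 153.061ms (3/7)
17. 4132.653ms @ 81/7 + 153.061ms (3/7)

note 13 onset = 69/7b = 3520.408ms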